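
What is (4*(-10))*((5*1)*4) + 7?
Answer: -793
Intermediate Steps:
(4*(-10))*((5*1)*4) + 7 = -200*4 + 7 = -40*20 + 7 = -800 + 7 = -793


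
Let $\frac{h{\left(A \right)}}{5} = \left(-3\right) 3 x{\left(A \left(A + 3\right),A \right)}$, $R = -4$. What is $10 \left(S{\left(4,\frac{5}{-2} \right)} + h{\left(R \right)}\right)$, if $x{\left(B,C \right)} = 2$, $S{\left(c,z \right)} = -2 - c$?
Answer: $-960$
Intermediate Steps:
$h{\left(A \right)} = -90$ ($h{\left(A \right)} = 5 \left(-3\right) 3 \cdot 2 = 5 \left(\left(-9\right) 2\right) = 5 \left(-18\right) = -90$)
$10 \left(S{\left(4,\frac{5}{-2} \right)} + h{\left(R \right)}\right) = 10 \left(\left(-2 - 4\right) - 90\right) = 10 \left(-6 - 90\right) = 10 \left(-96\right) = -960$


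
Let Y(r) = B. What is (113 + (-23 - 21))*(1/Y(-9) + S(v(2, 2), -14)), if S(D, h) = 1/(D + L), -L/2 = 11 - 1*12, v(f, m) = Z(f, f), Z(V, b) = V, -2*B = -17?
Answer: 1725/68 ≈ 25.368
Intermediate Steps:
B = 17/2 (B = -½*(-17) = 17/2 ≈ 8.5000)
v(f, m) = f
Y(r) = 17/2
L = 2 (L = -2*(11 - 1*12) = -2*(11 - 12) = -2*(-1) = 2)
S(D, h) = 1/(2 + D) (S(D, h) = 1/(D + 2) = 1/(2 + D))
(113 + (-23 - 21))*(1/Y(-9) + S(v(2, 2), -14)) = (113 + (-23 - 21))*(1/(17/2) + 1/(2 + 2)) = (113 - 44)*(2/17 + 1/4) = 69*(2/17 + ¼) = 69*(25/68) = 1725/68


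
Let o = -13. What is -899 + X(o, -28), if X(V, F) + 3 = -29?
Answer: -931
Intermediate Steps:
X(V, F) = -32 (X(V, F) = -3 - 29 = -32)
-899 + X(o, -28) = -899 - 32 = -931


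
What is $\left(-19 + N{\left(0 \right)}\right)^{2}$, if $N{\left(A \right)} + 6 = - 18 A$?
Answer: $625$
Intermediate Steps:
$N{\left(A \right)} = -6 - 18 A$
$\left(-19 + N{\left(0 \right)}\right)^{2} = \left(-19 - 6\right)^{2} = \left(-25\right)^{2} = 625$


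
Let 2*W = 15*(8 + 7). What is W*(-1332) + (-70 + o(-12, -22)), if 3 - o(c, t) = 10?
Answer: -149927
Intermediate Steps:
W = 225/2 (W = (15*(8 + 7))/2 = (15*15)/2 = (½)*225 = 225/2 ≈ 112.50)
o(c, t) = -7 (o(c, t) = 3 - 1*10 = 3 - 10 = -7)
W*(-1332) + (-70 + o(-12, -22)) = (225/2)*(-1332) + (-70 - 7) = -149850 - 77 = -149927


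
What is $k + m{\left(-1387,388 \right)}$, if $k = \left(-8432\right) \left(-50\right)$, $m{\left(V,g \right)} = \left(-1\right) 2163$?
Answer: $419437$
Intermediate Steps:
$m{\left(V,g \right)} = -2163$
$k = 421600$
$k + m{\left(-1387,388 \right)} = 421600 - 2163 = 419437$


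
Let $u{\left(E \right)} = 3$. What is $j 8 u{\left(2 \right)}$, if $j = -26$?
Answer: $-624$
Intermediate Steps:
$j 8 u{\left(2 \right)} = \left(-26\right) 8 \cdot 3 = \left(-208\right) 3 = -624$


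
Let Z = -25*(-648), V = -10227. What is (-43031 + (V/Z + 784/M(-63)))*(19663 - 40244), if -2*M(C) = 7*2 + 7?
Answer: 4790721879229/5400 ≈ 8.8717e+8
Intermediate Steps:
Z = 16200
M(C) = -21/2 (M(C) = -(7*2 + 7)/2 = -(14 + 7)/2 = -½*21 = -21/2)
(-43031 + (V/Z + 784/M(-63)))*(19663 - 40244) = (-43031 + (-10227/16200 + 784/(-21/2)))*(19663 - 40244) = (-43031 + (-10227*1/16200 + 784*(-2/21)))*(-20581) = (-43031 + (-3409/5400 - 224/3))*(-20581) = (-43031 - 406609/5400)*(-20581) = -232774009/5400*(-20581) = 4790721879229/5400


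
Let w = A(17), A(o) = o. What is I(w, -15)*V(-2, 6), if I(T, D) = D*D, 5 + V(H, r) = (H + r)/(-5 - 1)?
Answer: -1275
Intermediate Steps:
w = 17
V(H, r) = -5 - H/6 - r/6 (V(H, r) = -5 + (H + r)/(-5 - 1) = -5 + (H + r)/(-6) = -5 + (H + r)*(-⅙) = -5 + (-H/6 - r/6) = -5 - H/6 - r/6)
I(T, D) = D²
I(w, -15)*V(-2, 6) = (-15)²*(-5 - ⅙*(-2) - ⅙*6) = 225*(-5 + ⅓ - 1) = 225*(-17/3) = -1275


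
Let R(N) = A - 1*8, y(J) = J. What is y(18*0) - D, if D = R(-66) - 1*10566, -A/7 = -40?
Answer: 10294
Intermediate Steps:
A = 280 (A = -7*(-40) = 280)
R(N) = 272 (R(N) = 280 - 1*8 = 280 - 8 = 272)
D = -10294 (D = 272 - 1*10566 = 272 - 10566 = -10294)
y(18*0) - D = 18*0 - 1*(-10294) = 0 + 10294 = 10294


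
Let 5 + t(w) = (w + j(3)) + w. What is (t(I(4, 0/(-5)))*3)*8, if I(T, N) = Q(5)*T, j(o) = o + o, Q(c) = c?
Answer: 984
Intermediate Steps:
j(o) = 2*o
I(T, N) = 5*T
t(w) = 1 + 2*w (t(w) = -5 + ((w + 2*3) + w) = -5 + ((w + 6) + w) = -5 + ((6 + w) + w) = -5 + (6 + 2*w) = 1 + 2*w)
(t(I(4, 0/(-5)))*3)*8 = ((1 + 2*(5*4))*3)*8 = ((1 + 2*20)*3)*8 = ((1 + 40)*3)*8 = (41*3)*8 = 123*8 = 984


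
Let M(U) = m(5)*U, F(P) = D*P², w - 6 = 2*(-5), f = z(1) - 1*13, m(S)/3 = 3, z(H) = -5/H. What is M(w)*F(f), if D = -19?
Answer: 221616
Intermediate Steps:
m(S) = 9 (m(S) = 3*3 = 9)
f = -18 (f = -5/1 - 1*13 = -5*1 - 13 = -5 - 13 = -18)
w = -4 (w = 6 + 2*(-5) = 6 - 10 = -4)
F(P) = -19*P²
M(U) = 9*U
M(w)*F(f) = (9*(-4))*(-19*(-18)²) = -(-684)*324 = -36*(-6156) = 221616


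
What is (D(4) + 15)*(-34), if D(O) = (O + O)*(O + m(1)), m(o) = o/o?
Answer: -1870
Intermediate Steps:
m(o) = 1
D(O) = 2*O*(1 + O) (D(O) = (O + O)*(O + 1) = (2*O)*(1 + O) = 2*O*(1 + O))
(D(4) + 15)*(-34) = (2*4*(1 + 4) + 15)*(-34) = (2*4*5 + 15)*(-34) = (40 + 15)*(-34) = 55*(-34) = -1870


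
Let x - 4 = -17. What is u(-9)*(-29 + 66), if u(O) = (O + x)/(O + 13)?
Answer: -407/2 ≈ -203.50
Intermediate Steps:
x = -13 (x = 4 - 17 = -13)
u(O) = (-13 + O)/(13 + O) (u(O) = (O - 13)/(O + 13) = (-13 + O)/(13 + O))
u(-9)*(-29 + 66) = ((-13 - 9)/(13 - 9))*(-29 + 66) = (-22/4)*37 = ((1/4)*(-22))*37 = -11/2*37 = -407/2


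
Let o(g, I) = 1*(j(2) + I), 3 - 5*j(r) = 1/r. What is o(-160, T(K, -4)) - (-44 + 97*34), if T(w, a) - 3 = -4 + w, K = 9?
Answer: -6491/2 ≈ -3245.5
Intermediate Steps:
j(r) = ⅗ - 1/(5*r)
T(w, a) = -1 + w (T(w, a) = 3 + (-4 + w) = -1 + w)
o(g, I) = ½ + I (o(g, I) = 1*((⅕)*(-1 + 3*2)/2 + I) = 1*((⅕)*(½)*(-1 + 6) + I) = 1*((⅕)*(½)*5 + I) = 1*(½ + I) = ½ + I)
o(-160, T(K, -4)) - (-44 + 97*34) = (½ + (-1 + 9)) - (-44 + 97*34) = (½ + 8) - (-44 + 3298) = 17/2 - 1*3254 = 17/2 - 3254 = -6491/2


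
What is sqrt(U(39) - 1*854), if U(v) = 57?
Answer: I*sqrt(797) ≈ 28.231*I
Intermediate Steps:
sqrt(U(39) - 1*854) = sqrt(57 - 1*854) = sqrt(57 - 854) = sqrt(-797) = I*sqrt(797)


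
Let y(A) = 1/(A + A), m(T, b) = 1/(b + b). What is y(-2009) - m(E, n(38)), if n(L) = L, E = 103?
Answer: -2047/152684 ≈ -0.013407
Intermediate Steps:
m(T, b) = 1/(2*b)
y(A) = 1/(2*A)
y(-2009) - m(E, n(38)) = (½)/(-2009) - 1/(2*38) = (½)*(-1/2009) - 1/(2*38) = -1/4018 - 1*1/76 = -1/4018 - 1/76 = -2047/152684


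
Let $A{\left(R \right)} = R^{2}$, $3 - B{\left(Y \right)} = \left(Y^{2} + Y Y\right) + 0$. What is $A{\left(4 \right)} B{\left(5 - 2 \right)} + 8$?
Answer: $-232$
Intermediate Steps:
$B{\left(Y \right)} = 3 - 2 Y^{2}$ ($B{\left(Y \right)} = 3 - \left(\left(Y^{2} + Y Y\right) + 0\right) = 3 - \left(\left(Y^{2} + Y^{2}\right) + 0\right) = 3 - \left(2 Y^{2} + 0\right) = 3 - 2 Y^{2}$)
$A{\left(4 \right)} B{\left(5 - 2 \right)} + 8 = 4^{2} \left(3 - 2 \left(5 - 2\right)^{2}\right) + 8 = 16 \left(3 - 2 \cdot 3^{2}\right) + 8 = 16 \left(3 - 18\right) + 8 = 16 \left(-15\right) + 8 = -240 + 8 = -232$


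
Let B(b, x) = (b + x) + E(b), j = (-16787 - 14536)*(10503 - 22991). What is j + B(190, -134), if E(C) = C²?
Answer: 391197780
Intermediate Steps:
j = 391161624 (j = -31323*(-12488) = 391161624)
B(b, x) = b + x + b² (B(b, x) = (b + x) + b² = b + x + b²)
j + B(190, -134) = 391161624 + (190 - 134 + 190²) = 391161624 + (190 - 134 + 36100) = 391161624 + 36156 = 391197780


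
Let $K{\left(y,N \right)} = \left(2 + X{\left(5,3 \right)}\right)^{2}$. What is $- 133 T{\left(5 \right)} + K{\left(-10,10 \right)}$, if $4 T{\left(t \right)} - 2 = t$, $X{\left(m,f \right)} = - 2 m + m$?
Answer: $- \frac{895}{4} \approx -223.75$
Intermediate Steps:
$X{\left(m,f \right)} = - m$
$T{\left(t \right)} = \frac{1}{2} + \frac{t}{4}$
$K{\left(y,N \right)} = 9$ ($K{\left(y,N \right)} = \left(2 - 5\right)^{2} = \left(-3\right)^{2} = 9$)
$- 133 T{\left(5 \right)} + K{\left(-10,10 \right)} = - 133 \left(\frac{1}{2} + \frac{1}{4} \cdot 5\right) + 9 = - 133 \left(\frac{1}{2} + \frac{5}{4}\right) + 9 = \left(-133\right) \frac{7}{4} + 9 = - \frac{931}{4} + 9 = - \frac{895}{4}$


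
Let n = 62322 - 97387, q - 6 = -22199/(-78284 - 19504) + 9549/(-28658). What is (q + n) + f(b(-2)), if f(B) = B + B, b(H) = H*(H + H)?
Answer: -174742168691/4986492 ≈ -35043.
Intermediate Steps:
b(H) = 2*H² (b(H) = H*(2*H) = 2*H²)
f(B) = 2*B
q = 29389417/4986492 (q = 6 + (-22199/(-78284 - 19504) + 9549/(-28658)) = 6 + (-22199/(-97788) + 9549*(-1/28658)) = 6 + (-22199*(-1/97788) - 9549/28658) = 6 + (79/348 - 9549/28658) = 6 - 529535/4986492 = 29389417/4986492 ≈ 5.8938)
n = -35065
(q + n) + f(b(-2)) = (29389417/4986492 - 35065) + 2*(2*(-2)²) = -174821952563/4986492 + 2*(2*4) = -174821952563/4986492 + 2*8 = -174821952563/4986492 + 16 = -174742168691/4986492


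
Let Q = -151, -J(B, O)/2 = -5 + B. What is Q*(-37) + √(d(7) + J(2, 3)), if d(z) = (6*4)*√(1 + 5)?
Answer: 5587 + √(6 + 24*√6) ≈ 5595.0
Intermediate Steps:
J(B, O) = 10 - 2*B (J(B, O) = -2*(-5 + B) = 10 - 2*B)
d(z) = 24*√6
Q*(-37) + √(d(7) + J(2, 3)) = -151*(-37) + √(24*√6 + (10 - 2*2)) = 5587 + √(24*√6 + (10 - 4)) = 5587 + √(24*√6 + 6) = 5587 + √(6 + 24*√6)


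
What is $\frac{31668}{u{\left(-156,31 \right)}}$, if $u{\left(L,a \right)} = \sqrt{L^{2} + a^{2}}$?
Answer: $\frac{31668 \sqrt{25297}}{25297} \approx 199.11$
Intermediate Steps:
$\frac{31668}{u{\left(-156,31 \right)}} = \frac{31668}{\sqrt{\left(-156\right)^{2} + 31^{2}}} = \frac{31668}{\sqrt{24336 + 961}} = \frac{31668}{\sqrt{25297}} = 31668 \frac{\sqrt{25297}}{25297} = \frac{31668 \sqrt{25297}}{25297}$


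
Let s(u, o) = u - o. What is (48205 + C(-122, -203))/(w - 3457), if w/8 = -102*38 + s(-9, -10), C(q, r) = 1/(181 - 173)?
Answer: -385641/275656 ≈ -1.3990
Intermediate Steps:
C(q, r) = ⅛ (C(q, r) = 1/8 = ⅛)
w = -31000 (w = 8*(-102*38 + (-9 - 1*(-10))) = 8*(-3876 + (-9 + 10)) = 8*(-3876 + 1) = 8*(-3875) = -31000)
(48205 + C(-122, -203))/(w - 3457) = (48205 + ⅛)/(-31000 - 3457) = (385641/8)/(-34457) = (385641/8)*(-1/34457) = -385641/275656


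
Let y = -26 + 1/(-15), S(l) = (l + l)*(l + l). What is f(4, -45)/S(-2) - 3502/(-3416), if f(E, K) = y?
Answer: -61897/102480 ≈ -0.60399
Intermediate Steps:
S(l) = 4*l² (S(l) = (2*l)*(2*l) = 4*l²)
y = -391/15 (y = -26 - 1/15 = -391/15 ≈ -26.067)
f(E, K) = -391/15
f(4, -45)/S(-2) - 3502/(-3416) = -391/(15*(4*(-2)²)) - 3502/(-3416) = -391/(15*(4*4)) - 3502*(-1/3416) = -391/15/16 + 1751/1708 = -391/15*1/16 + 1751/1708 = -391/240 + 1751/1708 = -61897/102480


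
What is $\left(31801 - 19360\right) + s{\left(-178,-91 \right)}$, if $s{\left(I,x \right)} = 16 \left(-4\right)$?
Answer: $12377$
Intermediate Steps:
$s{\left(I,x \right)} = -64$
$\left(31801 - 19360\right) + s{\left(-178,-91 \right)} = \left(31801 - 19360\right) - 64 = 12441 - 64 = 12377$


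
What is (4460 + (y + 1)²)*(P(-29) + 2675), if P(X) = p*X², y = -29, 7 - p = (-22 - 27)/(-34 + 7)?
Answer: 332058820/9 ≈ 3.6895e+7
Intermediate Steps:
p = 140/27 (p = 7 - (-22 - 27)/(-34 + 7) = 7 - (-49)/(-27) = 7 - (-49)*(-1)/27 = 7 - 1*49/27 = 7 - 49/27 = 140/27 ≈ 5.1852)
P(X) = 140*X²/27
(4460 + (y + 1)²)*(P(-29) + 2675) = (4460 + (-29 + 1)²)*((140/27)*(-29)² + 2675) = (4460 + (-28)²)*((140/27)*841 + 2675) = (4460 + 784)*(117740/27 + 2675) = 5244*(189965/27) = 332058820/9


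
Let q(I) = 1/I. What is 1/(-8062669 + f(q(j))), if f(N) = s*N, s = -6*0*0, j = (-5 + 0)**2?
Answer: -1/8062669 ≈ -1.2403e-7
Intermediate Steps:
j = 25 (j = (-5)**2 = 25)
s = 0 (s = 0*0 = 0)
f(N) = 0 (f(N) = 0*N = 0)
1/(-8062669 + f(q(j))) = 1/(-8062669 + 0) = 1/(-8062669) = -1/8062669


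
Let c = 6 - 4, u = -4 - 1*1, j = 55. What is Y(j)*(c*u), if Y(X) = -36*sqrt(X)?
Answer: 360*sqrt(55) ≈ 2669.8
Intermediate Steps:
u = -5 (u = -4 - 1 = -5)
c = 2
Y(j)*(c*u) = (-36*sqrt(55))*(2*(-5)) = -36*sqrt(55)*(-10) = 360*sqrt(55)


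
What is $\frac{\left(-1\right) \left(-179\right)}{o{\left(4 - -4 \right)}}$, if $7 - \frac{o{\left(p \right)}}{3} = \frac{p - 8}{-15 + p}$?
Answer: $\frac{179}{21} \approx 8.5238$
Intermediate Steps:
$o{\left(p \right)} = 21 - \frac{3 \left(-8 + p\right)}{-15 + p}$ ($o{\left(p \right)} = 21 - 3 \frac{p - 8}{-15 + p} = 21 - 3 \frac{-8 + p}{-15 + p} = 21 - \frac{3 \left(-8 + p\right)}{-15 + p}$)
$\frac{\left(-1\right) \left(-179\right)}{o{\left(4 - -4 \right)}} = \frac{\left(-1\right) \left(-179\right)}{3 \frac{1}{-15 + \left(4 - -4\right)} \left(-97 + 6 \left(4 - -4\right)\right)} = \frac{179}{3 \frac{1}{-15 + \left(4 + 4\right)} \left(-97 + 6 \left(4 + 4\right)\right)} = \frac{179}{3 \frac{1}{-15 + 8} \left(-97 + 6 \cdot 8\right)} = \frac{179}{3 \frac{1}{-7} \left(-97 + 48\right)} = \frac{179}{3 \left(- \frac{1}{7}\right) \left(-49\right)} = \frac{179}{21}$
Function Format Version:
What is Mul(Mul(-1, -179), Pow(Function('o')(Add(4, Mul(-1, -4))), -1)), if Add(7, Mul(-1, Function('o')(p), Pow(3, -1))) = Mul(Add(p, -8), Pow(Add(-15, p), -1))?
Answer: Rational(179, 21) ≈ 8.5238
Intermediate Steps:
Function('o')(p) = Add(21, Mul(-3, Pow(Add(-15, p), -1), Add(-8, p))) (Function('o')(p) = Add(21, Mul(-3, Mul(Add(p, -8), Pow(Add(-15, p), -1)))) = Add(21, Mul(-3, Mul(Add(-8, p), Pow(Add(-15, p), -1)))) = Add(21, Mul(-3, Mul(Pow(Add(-15, p), -1), Add(-8, p)))) = Add(21, Mul(-3, Pow(Add(-15, p), -1), Add(-8, p))))
Mul(Mul(-1, -179), Pow(Function('o')(Add(4, Mul(-1, -4))), -1)) = Mul(Mul(-1, -179), Pow(Mul(3, Pow(Add(-15, Add(4, Mul(-1, -4))), -1), Add(-97, Mul(6, Add(4, Mul(-1, -4))))), -1)) = Mul(179, Pow(Mul(3, Pow(Add(-15, Add(4, 4)), -1), Add(-97, Mul(6, Add(4, 4)))), -1)) = Mul(179, Pow(Mul(3, Pow(Add(-15, 8), -1), Add(-97, Mul(6, 8))), -1)) = Mul(179, Pow(Mul(3, Pow(-7, -1), Add(-97, 48)), -1)) = Mul(179, Pow(Mul(3, Rational(-1, 7), -49), -1)) = Mul(179, Pow(21, -1)) = Mul(179, Rational(1, 21)) = Rational(179, 21)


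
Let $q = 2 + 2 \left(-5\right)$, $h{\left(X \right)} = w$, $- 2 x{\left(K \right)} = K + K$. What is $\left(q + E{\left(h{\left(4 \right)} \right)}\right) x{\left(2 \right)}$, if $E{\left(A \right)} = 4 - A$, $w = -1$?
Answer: $6$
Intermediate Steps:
$x{\left(K \right)} = - K$ ($x{\left(K \right)} = - \frac{K + K}{2} = - \frac{2 K}{2} = - K$)
$h{\left(X \right)} = -1$
$q = -8$ ($q = 2 - 10 = -8$)
$\left(q + E{\left(h{\left(4 \right)} \right)}\right) x{\left(2 \right)} = \left(-8 + \left(4 - -1\right)\right) \left(\left(-1\right) 2\right) = \left(-8 + \left(4 + 1\right)\right) \left(-2\right) = \left(-8 + 5\right) \left(-2\right) = \left(-3\right) \left(-2\right) = 6$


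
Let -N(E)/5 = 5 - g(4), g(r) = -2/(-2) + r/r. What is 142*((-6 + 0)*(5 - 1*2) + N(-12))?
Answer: -4686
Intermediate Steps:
g(r) = 2 (g(r) = -2*(-½) + 1 = 1 + 1 = 2)
N(E) = -15 (N(E) = -5*(5 - 1*2) = -5*(5 - 2) = -5*3 = -15)
142*((-6 + 0)*(5 - 1*2) + N(-12)) = 142*((-6 + 0)*(5 - 1*2) - 15) = 142*(-6*(5 - 2) - 15) = 142*(-6*3 - 15) = 142*(-18 - 15) = 142*(-33) = -4686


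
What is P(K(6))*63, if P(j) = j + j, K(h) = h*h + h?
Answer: 5292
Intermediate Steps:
K(h) = h + h² (K(h) = h² + h = h + h²)
P(j) = 2*j
P(K(6))*63 = (2*(6*(1 + 6)))*63 = (2*(6*7))*63 = (2*42)*63 = 84*63 = 5292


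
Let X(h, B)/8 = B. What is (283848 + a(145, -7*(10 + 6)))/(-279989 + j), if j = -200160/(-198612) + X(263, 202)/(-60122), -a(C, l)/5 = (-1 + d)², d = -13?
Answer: -46912678228116/46435043366669 ≈ -1.0103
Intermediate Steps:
X(h, B) = 8*B
a(C, l) = -980 (a(C, l) = -5*(-1 - 13)² = -5*(-14)² = -5*196 = -980)
j = 162681424/165846537 (j = -200160/(-198612) + (8*202)/(-60122) = -200160*(-1/198612) + 1616*(-1/60122) = 5560/5517 - 808/30061 = 162681424/165846537 ≈ 0.98092)
(283848 + a(145, -7*(10 + 6)))/(-279989 + j) = (283848 - 980)/(-279989 + 162681424/165846537) = 282868/(-46435043366669/165846537) = 282868*(-165846537/46435043366669) = -46912678228116/46435043366669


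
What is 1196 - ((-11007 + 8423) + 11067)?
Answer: -7287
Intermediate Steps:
1196 - ((-11007 + 8423) + 11067) = 1196 - (-2584 + 11067) = 1196 - 1*8483 = 1196 - 8483 = -7287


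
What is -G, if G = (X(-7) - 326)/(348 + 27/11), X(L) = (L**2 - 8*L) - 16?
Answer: 869/1285 ≈ 0.67626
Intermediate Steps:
X(L) = -16 + L**2 - 8*L
G = -869/1285 (G = ((-16 + (-7)**2 - 8*(-7)) - 326)/(348 + 27/11) = ((-16 + 49 + 56) - 326)/(348 + 27*(1/11)) = (89 - 326)/(348 + 27/11) = -237/3855/11 = -237*11/3855 = -869/1285 ≈ -0.67626)
-G = -1*(-869/1285) = 869/1285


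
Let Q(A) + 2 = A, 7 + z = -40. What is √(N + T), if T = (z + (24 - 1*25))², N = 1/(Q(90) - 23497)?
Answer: √53934335/153 ≈ 48.000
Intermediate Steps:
z = -47 (z = -7 - 40 = -47)
Q(A) = -2 + A
N = -1/23409 (N = 1/((-2 + 90) - 23497) = 1/(88 - 23497) = 1/(-23409) = -1/23409 ≈ -4.2719e-5)
T = 2304 (T = (-47 + (24 - 1*25))² = (-47 + (24 - 25))² = (-47 - 1)² = (-48)² = 2304)
√(N + T) = √(-1/23409 + 2304) = √(53934335/23409) = √53934335/153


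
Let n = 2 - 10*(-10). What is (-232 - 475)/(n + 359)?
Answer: -707/461 ≈ -1.5336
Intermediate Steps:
n = 102 (n = 2 + 100 = 102)
(-232 - 475)/(n + 359) = (-232 - 475)/(102 + 359) = -707/461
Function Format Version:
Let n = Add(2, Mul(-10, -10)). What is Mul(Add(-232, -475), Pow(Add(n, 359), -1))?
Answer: Rational(-707, 461) ≈ -1.5336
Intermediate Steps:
n = 102 (n = Add(2, 100) = 102)
Mul(Add(-232, -475), Pow(Add(n, 359), -1)) = Mul(Add(-232, -475), Pow(Add(102, 359), -1)) = Mul(-707, Pow(461, -1)) = Mul(-707, Rational(1, 461)) = Rational(-707, 461)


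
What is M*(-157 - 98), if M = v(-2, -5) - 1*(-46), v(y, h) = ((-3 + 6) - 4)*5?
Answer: -10455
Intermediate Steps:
v(y, h) = -5 (v(y, h) = (3 - 4)*5 = -1*5 = -5)
M = 41 (M = -5 - 1*(-46) = -5 + 46 = 41)
M*(-157 - 98) = 41*(-157 - 98) = 41*(-255) = -10455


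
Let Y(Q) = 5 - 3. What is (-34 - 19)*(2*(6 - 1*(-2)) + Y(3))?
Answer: -954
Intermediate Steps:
Y(Q) = 2
(-34 - 19)*(2*(6 - 1*(-2)) + Y(3)) = (-34 - 19)*(2*(6 - 1*(-2)) + 2) = -53*(2*(6 + 2) + 2) = -53*(2*8 + 2) = -53*(16 + 2) = -53*18 = -954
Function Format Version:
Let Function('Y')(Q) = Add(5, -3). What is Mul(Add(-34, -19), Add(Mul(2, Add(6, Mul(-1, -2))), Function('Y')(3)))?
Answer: -954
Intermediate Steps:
Function('Y')(Q) = 2
Mul(Add(-34, -19), Add(Mul(2, Add(6, Mul(-1, -2))), Function('Y')(3))) = Mul(Add(-34, -19), Add(Mul(2, Add(6, Mul(-1, -2))), 2)) = Mul(-53, Add(Mul(2, Add(6, 2)), 2)) = Mul(-53, Add(Mul(2, 8), 2)) = Mul(-53, Add(16, 2)) = Mul(-53, 18) = -954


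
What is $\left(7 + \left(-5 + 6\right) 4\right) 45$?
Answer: $495$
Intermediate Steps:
$\left(7 + \left(-5 + 6\right) 4\right) 45 = \left(7 + 1 \cdot 4\right) 45 = \left(7 + 4\right) 45 = 11 \cdot 45 = 495$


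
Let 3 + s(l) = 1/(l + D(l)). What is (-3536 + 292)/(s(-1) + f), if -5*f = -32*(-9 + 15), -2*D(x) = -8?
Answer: -12165/134 ≈ -90.784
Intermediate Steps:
D(x) = 4 (D(x) = -½*(-8) = 4)
s(l) = -3 + 1/(4 + l) (s(l) = -3 + 1/(l + 4) = -3 + 1/(4 + l))
f = 192/5 (f = -(-32)*(-9 + 15)/5 = -(-32)*6/5 = -⅕*(-192) = 192/5 ≈ 38.400)
(-3536 + 292)/(s(-1) + f) = (-3536 + 292)/((-11 - 3*(-1))/(4 - 1) + 192/5) = -3244/((-11 + 3)/3 + 192/5) = -3244/((⅓)*(-8) + 192/5) = -3244/(-8/3 + 192/5) = -3244/536/15 = -3244*15/536 = -12165/134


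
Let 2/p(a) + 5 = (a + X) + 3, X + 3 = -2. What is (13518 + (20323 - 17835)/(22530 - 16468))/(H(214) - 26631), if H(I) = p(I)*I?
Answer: -8481680514/16707444859 ≈ -0.50766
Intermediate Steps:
X = -5 (X = -3 - 2 = -5)
p(a) = 2/(-7 + a) (p(a) = 2/(-5 + ((a - 5) + 3)) = 2/(-5 + ((-5 + a) + 3)) = 2/(-5 + (-2 + a)) = 2/(-7 + a))
H(I) = 2*I/(-7 + I) (H(I) = (2/(-7 + I))*I = 2*I/(-7 + I))
(13518 + (20323 - 17835)/(22530 - 16468))/(H(214) - 26631) = (13518 + (20323 - 17835)/(22530 - 16468))/(2*214/(-7 + 214) - 26631) = (13518 + 2488/6062)/(2*214/207 - 26631) = (13518 + 2488*(1/6062))/(2*214*(1/207) - 26631) = (13518 + 1244/3031)/(428/207 - 26631) = 40974302/(3031*(-5512189/207)) = (40974302/3031)*(-207/5512189) = -8481680514/16707444859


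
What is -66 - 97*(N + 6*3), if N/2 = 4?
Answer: -2588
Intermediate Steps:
N = 8 (N = 2*4 = 8)
-66 - 97*(N + 6*3) = -66 - 97*(8 + 6*3) = -66 - 97*(8 + 18) = -66 - 97*26 = -66 - 2522 = -2588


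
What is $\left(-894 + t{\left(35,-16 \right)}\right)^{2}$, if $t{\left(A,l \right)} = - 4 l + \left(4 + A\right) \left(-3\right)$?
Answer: $896809$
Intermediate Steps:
$t{\left(A,l \right)} = -12 - 4 l - 3 A$ ($t{\left(A,l \right)} = - 4 l - \left(12 + 3 A\right) = -12 - 4 l - 3 A$)
$\left(-894 + t{\left(35,-16 \right)}\right)^{2} = \left(-894 - 53\right)^{2} = \left(-947\right)^{2} = 896809$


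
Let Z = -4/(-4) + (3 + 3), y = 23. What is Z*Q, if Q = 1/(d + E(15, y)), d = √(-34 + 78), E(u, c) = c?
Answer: 161/485 - 14*√11/485 ≈ 0.23622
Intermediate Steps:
d = 2*√11 (d = √44 = 2*√11 ≈ 6.6332)
Z = 7 (Z = -4*(-¼) + 6 = 1 + 6 = 7)
Q = 1/(23 + 2*√11) (Q = 1/(2*√11 + 23) = 1/(23 + 2*√11) ≈ 0.033746)
Z*Q = 7*(23/485 - 2*√11/485) = 161/485 - 14*√11/485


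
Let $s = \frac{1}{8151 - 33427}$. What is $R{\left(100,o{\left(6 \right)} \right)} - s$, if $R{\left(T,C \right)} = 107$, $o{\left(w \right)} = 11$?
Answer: $\frac{2704533}{25276} \approx 107.0$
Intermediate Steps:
$s = - \frac{1}{25276}$ ($s = \frac{1}{-25276} = - \frac{1}{25276} \approx -3.9563 \cdot 10^{-5}$)
$R{\left(100,o{\left(6 \right)} \right)} - s = 107 - - \frac{1}{25276} = 107 + \frac{1}{25276} = \frac{2704533}{25276}$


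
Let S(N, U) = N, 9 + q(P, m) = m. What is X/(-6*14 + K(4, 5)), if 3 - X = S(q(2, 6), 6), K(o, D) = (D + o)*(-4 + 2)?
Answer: -1/17 ≈ -0.058824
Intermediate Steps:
K(o, D) = -2*D - 2*o (K(o, D) = (D + o)*(-2) = -2*D - 2*o)
q(P, m) = -9 + m
X = 6 (X = 3 - (-9 + 6) = 3 - 1*(-3) = 3 + 3 = 6)
X/(-6*14 + K(4, 5)) = 6/(-6*14 + (-2*5 - 2*4)) = 6/(-84 + (-10 - 8)) = 6/(-84 - 18) = 6/(-102) = 6*(-1/102) = -1/17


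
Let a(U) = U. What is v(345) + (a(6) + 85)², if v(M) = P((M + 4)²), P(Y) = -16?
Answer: 8265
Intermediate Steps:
v(M) = -16
v(345) + (a(6) + 85)² = -16 + (6 + 85)² = -16 + 91² = -16 + 8281 = 8265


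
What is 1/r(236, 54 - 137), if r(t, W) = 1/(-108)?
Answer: -108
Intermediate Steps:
r(t, W) = -1/108
1/r(236, 54 - 137) = 1/(-1/108) = -108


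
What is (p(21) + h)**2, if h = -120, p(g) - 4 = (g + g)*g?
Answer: 586756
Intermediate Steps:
p(g) = 4 + 2*g**2 (p(g) = 4 + (g + g)*g = 4 + (2*g)*g = 4 + 2*g**2)
(p(21) + h)**2 = ((4 + 2*21**2) - 120)**2 = ((4 + 2*441) - 120)**2 = ((4 + 882) - 120)**2 = (886 - 120)**2 = 766**2 = 586756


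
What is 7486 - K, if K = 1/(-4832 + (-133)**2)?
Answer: 96247501/12857 ≈ 7486.0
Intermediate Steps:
K = 1/12857 (K = 1/(-4832 + 17689) = 1/12857 ≈ 7.7779e-5)
7486 - K = 7486 - 1*1/12857 = 7486 - 1/12857 = 96247501/12857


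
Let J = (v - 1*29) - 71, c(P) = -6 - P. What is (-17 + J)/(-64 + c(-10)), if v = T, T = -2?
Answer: 119/60 ≈ 1.9833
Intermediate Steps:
v = -2
J = -102 (J = (-2 - 1*29) - 71 = (-2 - 29) - 71 = -31 - 71 = -102)
(-17 + J)/(-64 + c(-10)) = (-17 - 102)/(-64 + (-6 - 1*(-10))) = -119/(-64 + (-6 + 10)) = -119/(-64 + 4) = -119/(-60) = -119*(-1/60) = 119/60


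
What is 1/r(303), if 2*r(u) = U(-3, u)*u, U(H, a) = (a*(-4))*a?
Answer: -1/55636254 ≈ -1.7974e-8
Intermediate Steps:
U(H, a) = -4*a² (U(H, a) = (-4*a)*a = -4*a²)
r(u) = -2*u³ (r(u) = ((-4*u²)*u)/2 = (-4*u³)/2 = -2*u³)
1/r(303) = 1/(-2*303³) = 1/(-2*27818127) = 1/(-55636254) = -1/55636254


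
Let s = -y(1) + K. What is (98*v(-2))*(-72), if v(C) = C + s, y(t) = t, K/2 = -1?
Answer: 35280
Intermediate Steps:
K = -2 (K = 2*(-1) = -2)
s = -3 (s = -1*1 - 2 = -1 - 2 = -3)
v(C) = -3 + C (v(C) = C - 3 = -3 + C)
(98*v(-2))*(-72) = (98*(-3 - 2))*(-72) = (98*(-5))*(-72) = -490*(-72) = 35280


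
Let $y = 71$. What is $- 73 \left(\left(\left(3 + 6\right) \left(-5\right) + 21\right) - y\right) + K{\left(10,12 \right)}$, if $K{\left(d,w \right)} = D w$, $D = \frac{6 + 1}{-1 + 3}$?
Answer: $6977$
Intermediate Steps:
$D = \frac{7}{2} \approx 3.5$
$K{\left(d,w \right)} = \frac{7 w}{2}$
$- 73 \left(\left(\left(3 + 6\right) \left(-5\right) + 21\right) - y\right) + K{\left(10,12 \right)} = - 73 \left(\left(\left(3 + 6\right) \left(-5\right) + 21\right) - 71\right) + \frac{7}{2} \cdot 12 = - 73 \left(\left(9 \left(-5\right) + 21\right) - 71\right) + 42 = - 73 \left(\left(-45 + 21\right) - 71\right) + 42 = - 73 \left(-24 - 71\right) + 42 = \left(-73\right) \left(-95\right) + 42 = 6935 + 42 = 6977$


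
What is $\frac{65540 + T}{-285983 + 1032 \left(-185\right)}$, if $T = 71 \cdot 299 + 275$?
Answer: $- \frac{87044}{476903} \approx -0.18252$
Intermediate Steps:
$T = 21504$ ($T = 21229 + 275 = 21504$)
$\frac{65540 + T}{-285983 + 1032 \left(-185\right)} = \frac{65540 + 21504}{-285983 + 1032 \left(-185\right)} = \frac{87044}{-285983 - 190920} = \frac{87044}{-476903} = 87044 \left(- \frac{1}{476903}\right) = - \frac{87044}{476903}$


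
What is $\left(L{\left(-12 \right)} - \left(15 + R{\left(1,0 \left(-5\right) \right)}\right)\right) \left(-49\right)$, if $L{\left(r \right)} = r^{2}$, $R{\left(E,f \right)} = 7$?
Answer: $-5978$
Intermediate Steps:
$\left(L{\left(-12 \right)} - \left(15 + R{\left(1,0 \left(-5\right) \right)}\right)\right) \left(-49\right) = \left(\left(-12\right)^{2} - 22\right) \left(-49\right) = \left(144 - 22\right) \left(-49\right) = 122 \left(-49\right) = -5978$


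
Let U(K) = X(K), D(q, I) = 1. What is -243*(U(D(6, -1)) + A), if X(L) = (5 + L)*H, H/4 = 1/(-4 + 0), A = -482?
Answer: 118584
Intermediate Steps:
H = -1 (H = 4/(-4 + 0) = 4/(-4) = 4*(-¼) = -1)
X(L) = -5 - L (X(L) = (5 + L)*(-1) = -5 - L)
U(K) = -5 - K
-243*(U(D(6, -1)) + A) = -243*((-5 - 1*1) - 482) = -243*((-5 - 1) - 482) = -243*(-6 - 482) = -243*(-488) = 118584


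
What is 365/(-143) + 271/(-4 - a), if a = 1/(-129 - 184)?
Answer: -12586304/178893 ≈ -70.357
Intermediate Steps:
a = -1/313 (a = 1/(-313) = -1/313 ≈ -0.0031949)
365/(-143) + 271/(-4 - a) = 365/(-143) + 271/(-4 - 1*(-1/313)) = 365*(-1/143) + 271/(-4 + 1/313) = -365/143 + 271/(-1251/313) = -365/143 + 271*(-313/1251) = -365/143 - 84823/1251 = -12586304/178893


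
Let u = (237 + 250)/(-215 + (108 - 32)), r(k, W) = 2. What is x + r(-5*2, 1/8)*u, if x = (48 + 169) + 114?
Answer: 45035/139 ≈ 323.99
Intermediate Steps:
x = 331 (x = 217 + 114 = 331)
u = -487/139 (u = 487/(-215 + 76) = 487/(-139) = 487*(-1/139) = -487/139 ≈ -3.5036)
x + r(-5*2, 1/8)*u = 331 + 2*(-487/139) = 331 - 974/139 = 45035/139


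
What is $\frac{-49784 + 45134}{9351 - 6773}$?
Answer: $- \frac{2325}{1289} \approx -1.8037$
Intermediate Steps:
$\frac{-49784 + 45134}{9351 - 6773} = - \frac{4650}{2578} = \left(-4650\right) \frac{1}{2578} = - \frac{2325}{1289}$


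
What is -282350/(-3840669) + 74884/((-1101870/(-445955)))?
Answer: 22620643051504/746370009 ≈ 30308.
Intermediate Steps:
-282350/(-3840669) + 74884/((-1101870/(-445955))) = -282350*(-1/3840669) + 74884/((-1101870*(-1/445955))) = 282350/3840669 + 74884/(220374/89191) = 282350/3840669 + 74884*(89191/220374) = 282350/3840669 + 3339489422/110187 = 22620643051504/746370009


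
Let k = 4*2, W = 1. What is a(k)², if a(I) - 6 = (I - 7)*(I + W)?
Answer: 225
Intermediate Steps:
k = 8
a(I) = 6 + (1 + I)*(-7 + I) (a(I) = 6 + (I - 7)*(I + 1) = 6 + (-7 + I)*(1 + I) = 6 + (1 + I)*(-7 + I))
a(k)² = (-1 + 8² - 6*8)² = (-1 + 64 - 48)² = 15² = 225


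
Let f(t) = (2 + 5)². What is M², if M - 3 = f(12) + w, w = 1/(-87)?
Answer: 20457529/7569 ≈ 2702.8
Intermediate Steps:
w = -1/87 ≈ -0.011494
f(t) = 49 (f(t) = 7² = 49)
M = 4523/87 (M = 3 + (49 - 1/87) = 3 + 4262/87 = 4523/87 ≈ 51.989)
M² = (4523/87)² = 20457529/7569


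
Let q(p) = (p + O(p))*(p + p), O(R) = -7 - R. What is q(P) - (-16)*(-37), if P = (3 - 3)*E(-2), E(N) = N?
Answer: -592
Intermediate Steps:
P = 0 (P = (3 - 3)*(-2) = 0*(-2) = 0)
q(p) = -14*p (q(p) = (p + (-7 - p))*(p + p) = -14*p)
q(P) - (-16)*(-37) = -14*0 - (-16)*(-37) = 0 - 1*592 = 0 - 592 = -592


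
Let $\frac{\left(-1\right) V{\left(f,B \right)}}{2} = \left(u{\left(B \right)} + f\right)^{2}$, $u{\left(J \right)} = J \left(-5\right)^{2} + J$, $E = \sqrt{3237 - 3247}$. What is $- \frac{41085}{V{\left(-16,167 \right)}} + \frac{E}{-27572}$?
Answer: $\frac{4565}{4158728} - \frac{i \sqrt{10}}{27572} \approx 0.0010977 - 0.00011469 i$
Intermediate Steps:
$E = i \sqrt{10}$ ($E = \sqrt{-10} = i \sqrt{10} \approx 3.1623 i$)
$u{\left(J \right)} = 26 J$ ($u{\left(J \right)} = J 25 + J = 25 J + J = 26 J$)
$V{\left(f,B \right)} = - 2 \left(f + 26 B\right)^{2}$ ($V{\left(f,B \right)} = - 2 \left(26 B + f\right)^{2} = - 2 \left(f + 26 B\right)^{2}$)
$- \frac{41085}{V{\left(-16,167 \right)}} + \frac{E}{-27572} = - \frac{41085}{\left(-2\right) \left(-16 + 26 \cdot 167\right)^{2}} + \frac{i \sqrt{10}}{-27572} = - \frac{41085}{\left(-2\right) \left(-16 + 4342\right)^{2}} + i \sqrt{10} \left(- \frac{1}{27572}\right) = - \frac{41085}{\left(-2\right) 4326^{2}} - \frac{i \sqrt{10}}{27572} = - \frac{41085}{\left(-2\right) 18714276} - \frac{i \sqrt{10}}{27572} = - \frac{41085}{-37428552} - \frac{i \sqrt{10}}{27572} = \left(-41085\right) \left(- \frac{1}{37428552}\right) - \frac{i \sqrt{10}}{27572} = \frac{4565}{4158728} - \frac{i \sqrt{10}}{27572}$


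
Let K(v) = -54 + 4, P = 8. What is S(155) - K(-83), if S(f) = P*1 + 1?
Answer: 59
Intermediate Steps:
K(v) = -50
S(f) = 9 (S(f) = 8*1 + 1 = 8 + 1 = 9)
S(155) - K(-83) = 9 - 1*(-50) = 9 + 50 = 59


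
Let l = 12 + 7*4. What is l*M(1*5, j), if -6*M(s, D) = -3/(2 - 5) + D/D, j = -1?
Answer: -40/3 ≈ -13.333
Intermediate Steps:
M(s, D) = -⅓ (M(s, D) = -(-3/(2 - 5) + D/D)/6 = -(-3/(-3) + 1)/6 = -(-3*(-⅓) + 1)/6 = -(1 + 1)/6 = -⅙*2 = -⅓)
l = 40 (l = 12 + 28 = 40)
l*M(1*5, j) = 40*(-⅓) = -40/3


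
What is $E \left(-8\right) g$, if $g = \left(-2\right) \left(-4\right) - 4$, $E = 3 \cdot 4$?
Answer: $-384$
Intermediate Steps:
$E = 12$
$g = 4$ ($g = 8 - 4 = 4$)
$E \left(-8\right) g = 12 \left(-8\right) 4 = \left(-96\right) 4 = -384$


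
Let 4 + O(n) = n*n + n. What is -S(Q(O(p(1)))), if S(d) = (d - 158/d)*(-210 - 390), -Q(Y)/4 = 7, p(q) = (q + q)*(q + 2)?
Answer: -93900/7 ≈ -13414.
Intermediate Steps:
p(q) = 2*q*(2 + q) (p(q) = (2*q)*(2 + q) = 2*q*(2 + q))
O(n) = -4 + n + n**2 (O(n) = -4 + (n*n + n) = -4 + (n**2 + n) = -4 + (n + n**2) = -4 + n + n**2)
Q(Y) = -28 (Q(Y) = -4*7 = -28)
S(d) = -600*d + 94800/d (S(d) = (d - 158/d)*(-600) = -600*d + 94800/d)
-S(Q(O(p(1)))) = -(-600*(-28) + 94800/(-28)) = -(16800 + 94800*(-1/28)) = -(16800 - 23700/7) = -1*93900/7 = -93900/7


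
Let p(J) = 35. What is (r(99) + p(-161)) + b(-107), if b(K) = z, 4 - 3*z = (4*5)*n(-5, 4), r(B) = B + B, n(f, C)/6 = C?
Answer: 223/3 ≈ 74.333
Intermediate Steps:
n(f, C) = 6*C
r(B) = 2*B
z = -476/3 (z = 4/3 - 4*5*6*4/3 = 4/3 - 20*24/3 = 4/3 - ⅓*480 = 4/3 - 160 = -476/3 ≈ -158.67)
b(K) = -476/3
(r(99) + p(-161)) + b(-107) = (2*99 + 35) - 476/3 = (198 + 35) - 476/3 = 233 - 476/3 = 223/3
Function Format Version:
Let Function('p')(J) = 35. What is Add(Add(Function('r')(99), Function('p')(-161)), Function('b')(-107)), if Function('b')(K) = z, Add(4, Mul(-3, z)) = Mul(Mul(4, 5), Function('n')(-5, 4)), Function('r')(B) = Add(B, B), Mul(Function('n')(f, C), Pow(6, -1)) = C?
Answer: Rational(223, 3) ≈ 74.333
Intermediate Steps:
Function('n')(f, C) = Mul(6, C)
Function('r')(B) = Mul(2, B)
z = Rational(-476, 3) (z = Add(Rational(4, 3), Mul(Rational(-1, 3), Mul(Mul(4, 5), Mul(6, 4)))) = Add(Rational(4, 3), Mul(Rational(-1, 3), Mul(20, 24))) = Add(Rational(4, 3), Mul(Rational(-1, 3), 480)) = Add(Rational(4, 3), -160) = Rational(-476, 3) ≈ -158.67)
Function('b')(K) = Rational(-476, 3)
Add(Add(Function('r')(99), Function('p')(-161)), Function('b')(-107)) = Add(Add(Mul(2, 99), 35), Rational(-476, 3)) = Add(Add(198, 35), Rational(-476, 3)) = Add(233, Rational(-476, 3)) = Rational(223, 3)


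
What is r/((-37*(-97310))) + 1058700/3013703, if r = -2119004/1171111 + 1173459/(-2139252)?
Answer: 3183244902389782949877743/9061464622967609157452840 ≈ 0.35129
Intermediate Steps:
r = -1969111429319/835100516324 (r = -2119004*1/1171111 + 1173459*(-1/2139252) = -2119004/1171111 - 391153/713084 = -1969111429319/835100516324 ≈ -2.3579)
r/((-37*(-97310))) + 1058700/3013703 = -1969111429319/(835100516324*((-37*(-97310)))) + 1058700/3013703 = -1969111429319/835100516324/3600470 + 1058700*(1/3013703) = -1969111429319/835100516324*1/3600470 + 1058700/3013703 = -1969111429319/3006754356009072280 + 1058700/3013703 = 3183244902389782949877743/9061464622967609157452840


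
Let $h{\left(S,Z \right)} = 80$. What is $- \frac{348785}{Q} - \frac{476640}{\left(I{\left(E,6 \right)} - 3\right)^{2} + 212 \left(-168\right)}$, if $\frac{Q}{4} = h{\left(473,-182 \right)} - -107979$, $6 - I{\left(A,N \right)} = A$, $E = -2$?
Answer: $\frac{193607360105}{15383711476} \approx 12.585$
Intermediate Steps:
$I{\left(A,N \right)} = 6 - A$
$Q = 432236$ ($Q = 4 \left(80 - -107979\right) = 4 \left(80 + 107979\right) = 4 \cdot 108059 = 432236$)
$- \frac{348785}{Q} - \frac{476640}{\left(I{\left(E,6 \right)} - 3\right)^{2} + 212 \left(-168\right)} = - \frac{348785}{432236} - \frac{476640}{\left(\left(6 - -2\right) - 3\right)^{2} + 212 \left(-168\right)} = \left(-348785\right) \frac{1}{432236} - \frac{476640}{\left(\left(6 + 2\right) - 3\right)^{2} - 35616} = - \frac{348785}{432236} - \frac{476640}{\left(8 - 3\right)^{2} - 35616} = - \frac{348785}{432236} - \frac{476640}{5^{2} - 35616} = - \frac{348785}{432236} - \frac{476640}{25 - 35616} = - \frac{348785}{432236} - \frac{476640}{-35591} = - \frac{348785}{432236} - - \frac{476640}{35591} = - \frac{348785}{432236} + \frac{476640}{35591} = \frac{193607360105}{15383711476}$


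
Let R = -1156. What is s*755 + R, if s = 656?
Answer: 494124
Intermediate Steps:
s*755 + R = 656*755 - 1156 = 495280 - 1156 = 494124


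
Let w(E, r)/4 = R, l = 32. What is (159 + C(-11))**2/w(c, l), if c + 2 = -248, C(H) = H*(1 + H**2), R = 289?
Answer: 1399489/1156 ≈ 1210.6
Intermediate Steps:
c = -250 (c = -2 - 248 = -250)
w(E, r) = 1156 (w(E, r) = 4*289 = 1156)
(159 + C(-11))**2/w(c, l) = (159 + (-11 + (-11)**3))**2/1156 = (159 + (-11 - 1331))**2*(1/1156) = (159 - 1342)**2*(1/1156) = (-1183)**2*(1/1156) = 1399489*(1/1156) = 1399489/1156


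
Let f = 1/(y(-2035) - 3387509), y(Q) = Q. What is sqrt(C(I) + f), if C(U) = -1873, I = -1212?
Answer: I*sqrt(597747582672602)/564924 ≈ 43.278*I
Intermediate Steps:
f = -1/3389544 (f = 1/(-2035 - 3387509) = 1/(-3389544) = -1/3389544 ≈ -2.9503e-7)
sqrt(C(I) + f) = sqrt(-1873 - 1/3389544) = sqrt(-6348615913/3389544) = I*sqrt(597747582672602)/564924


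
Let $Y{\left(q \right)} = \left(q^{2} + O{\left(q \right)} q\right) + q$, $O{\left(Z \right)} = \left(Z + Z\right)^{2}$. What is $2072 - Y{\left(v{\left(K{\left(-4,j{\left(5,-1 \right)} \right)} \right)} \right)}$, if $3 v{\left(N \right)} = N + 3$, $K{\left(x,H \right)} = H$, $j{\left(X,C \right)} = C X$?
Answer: $\frac{55982}{27} \approx 2073.4$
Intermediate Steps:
$O{\left(Z \right)} = 4 Z^{2}$ ($O{\left(Z \right)} = \left(2 Z\right)^{2} = 4 Z^{2}$)
$v{\left(N \right)} = 1 + \frac{N}{3}$ ($v{\left(N \right)} = \frac{N + 3}{3} = \frac{3 + N}{3} = 1 + \frac{N}{3}$)
$Y{\left(q \right)} = q + q^{2} + 4 q^{3}$ ($Y{\left(q \right)} = \left(q^{2} + 4 q^{2} q\right) + q = \left(q^{2} + 4 q^{3}\right) + q = q + q^{2} + 4 q^{3}$)
$2072 - Y{\left(v{\left(K{\left(-4,j{\left(5,-1 \right)} \right)} \right)} \right)} = 2072 - \left(1 + \frac{\left(-1\right) 5}{3}\right) \left(1 + \left(1 + \frac{\left(-1\right) 5}{3}\right) + 4 \left(1 + \frac{\left(-1\right) 5}{3}\right)^{2}\right) = 2072 - \left(1 + \frac{1}{3} \left(-5\right)\right) \left(1 + \left(1 + \frac{1}{3} \left(-5\right)\right) + 4 \left(1 + \frac{1}{3} \left(-5\right)\right)^{2}\right) = 2072 - \left(1 - \frac{5}{3}\right) \left(1 + \left(1 - \frac{5}{3}\right) + 4 \left(1 - \frac{5}{3}\right)^{2}\right) = 2072 - - \frac{2 \left(1 - \frac{2}{3} + 4 \left(- \frac{2}{3}\right)^{2}\right)}{3} = 2072 - - \frac{2 \left(1 - \frac{2}{3} + 4 \cdot \frac{4}{9}\right)}{3} = 2072 - - \frac{2 \left(1 - \frac{2}{3} + \frac{16}{9}\right)}{3} = 2072 - \left(- \frac{2}{3}\right) \frac{19}{9} = 2072 - - \frac{38}{27} = 2072 + \frac{38}{27} = \frac{55982}{27}$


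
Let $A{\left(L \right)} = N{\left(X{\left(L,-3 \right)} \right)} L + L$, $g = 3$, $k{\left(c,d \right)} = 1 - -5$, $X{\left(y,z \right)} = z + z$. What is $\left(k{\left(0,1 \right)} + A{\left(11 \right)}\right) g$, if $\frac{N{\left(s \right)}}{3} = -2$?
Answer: $-147$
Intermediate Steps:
$X{\left(y,z \right)} = 2 z$
$N{\left(s \right)} = -6$ ($N{\left(s \right)} = 3 \left(-2\right) = -6$)
$k{\left(c,d \right)} = 6$ ($k{\left(c,d \right)} = 1 + 5 = 6$)
$A{\left(L \right)} = - 5 L$ ($A{\left(L \right)} = - 6 L + L = - 5 L$)
$\left(k{\left(0,1 \right)} + A{\left(11 \right)}\right) g = \left(6 - 55\right) 3 = \left(-49\right) 3 = -147$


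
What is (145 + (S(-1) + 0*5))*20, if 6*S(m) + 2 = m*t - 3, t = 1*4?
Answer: 2870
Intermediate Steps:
t = 4
S(m) = -5/6 + 2*m/3 (S(m) = -1/3 + (m*4 - 3)/6 = -1/3 + (4*m - 3)/6 = -1/3 + (-3 + 4*m)/6 = -1/3 + (-1/2 + 2*m/3) = -5/6 + 2*m/3)
(145 + (S(-1) + 0*5))*20 = (145 + ((-5/6 + (2/3)*(-1)) + 0*5))*20 = (145 + ((-5/6 - 2/3) + 0))*20 = (145 + (-3/2 + 0))*20 = (145 - 3/2)*20 = (287/2)*20 = 2870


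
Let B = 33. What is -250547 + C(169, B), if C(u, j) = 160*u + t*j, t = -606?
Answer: -243505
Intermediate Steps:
C(u, j) = -606*j + 160*u (C(u, j) = 160*u - 606*j = -606*j + 160*u)
-250547 + C(169, B) = -250547 + (-606*33 + 160*169) = -250547 + (-19998 + 27040) = -250547 + 7042 = -243505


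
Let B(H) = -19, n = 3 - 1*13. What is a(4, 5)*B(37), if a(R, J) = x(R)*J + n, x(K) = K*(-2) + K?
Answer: 570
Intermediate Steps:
x(K) = -K (x(K) = -2*K + K = -K)
n = -10 (n = 3 - 13 = -10)
a(R, J) = -10 - J*R (a(R, J) = (-R)*J - 10 = -J*R - 10 = -10 - J*R)
a(4, 5)*B(37) = (-10 - 1*5*4)*(-19) = (-10 - 20)*(-19) = -30*(-19) = 570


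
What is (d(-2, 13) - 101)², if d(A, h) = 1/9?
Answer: 824464/81 ≈ 10179.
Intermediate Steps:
d(A, h) = ⅑
(d(-2, 13) - 101)² = (⅑ - 101)² = (-908/9)² = 824464/81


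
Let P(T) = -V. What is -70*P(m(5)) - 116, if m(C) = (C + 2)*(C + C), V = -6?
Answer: -536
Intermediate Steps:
m(C) = 2*C*(2 + C) (m(C) = (2 + C)*(2*C) = 2*C*(2 + C))
P(T) = 6 (P(T) = -1*(-6) = 6)
-70*P(m(5)) - 116 = -70*6 - 116 = -420 - 116 = -536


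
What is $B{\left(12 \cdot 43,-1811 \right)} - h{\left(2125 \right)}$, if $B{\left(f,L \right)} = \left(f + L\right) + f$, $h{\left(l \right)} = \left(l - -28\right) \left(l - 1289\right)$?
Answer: $-1800687$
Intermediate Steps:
$h{\left(l \right)} = \left(-1289 + l\right) \left(28 + l\right)$ ($h{\left(l \right)} = \left(l + 28\right) \left(-1289 + l\right) = \left(28 + l\right) \left(-1289 + l\right) = \left(-1289 + l\right) \left(28 + l\right)$)
$B{\left(f,L \right)} = L + 2 f$ ($B{\left(f,L \right)} = \left(L + f\right) + f = L + 2 f$)
$B{\left(12 \cdot 43,-1811 \right)} - h{\left(2125 \right)} = \left(-1811 + 2 \cdot 12 \cdot 43\right) - \left(-36092 + 2125^{2} - 2679625\right) = \left(-1811 + 2 \cdot 516\right) - \left(-36092 + 4515625 - 2679625\right) = \left(-1811 + 1032\right) - 1799908 = -779 - 1799908 = -1800687$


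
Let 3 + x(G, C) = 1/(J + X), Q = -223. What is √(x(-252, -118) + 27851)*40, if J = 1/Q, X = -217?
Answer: 30*√1811501010546/6049 ≈ 6675.1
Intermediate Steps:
J = -1/223 (J = 1/(-223) = -1/223 ≈ -0.0044843)
x(G, C) = -145399/48392 (x(G, C) = -3 + 1/(-1/223 - 217) = -3 + 1/(-48392/223) = -3 - 223/48392 = -145399/48392)
√(x(-252, -118) + 27851)*40 = √(-145399/48392 + 27851)*40 = √(1347620193/48392)*40 = (3*√1811501010546/24196)*40 = 30*√1811501010546/6049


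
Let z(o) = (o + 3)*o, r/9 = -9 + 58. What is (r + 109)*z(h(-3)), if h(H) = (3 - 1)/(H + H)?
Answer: -4400/9 ≈ -488.89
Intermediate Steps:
h(H) = 1/H (h(H) = 2/((2*H)) = 2*(1/(2*H)) = 1/H)
r = 441 (r = 9*(-9 + 58) = 9*49 = 441)
z(o) = o*(3 + o) (z(o) = (3 + o)*o = o*(3 + o))
(r + 109)*z(h(-3)) = (441 + 109)*((3 + 1/(-3))/(-3)) = 550*(-(3 - ⅓)/3) = 550*(-⅓*8/3) = 550*(-8/9) = -4400/9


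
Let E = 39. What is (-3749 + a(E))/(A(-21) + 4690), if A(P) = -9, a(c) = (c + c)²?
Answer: 2335/4681 ≈ 0.49883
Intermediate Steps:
a(c) = 4*c² (a(c) = (2*c)² = 4*c²)
(-3749 + a(E))/(A(-21) + 4690) = (-3749 + 4*39²)/(-9 + 4690) = (-3749 + 4*1521)/4681 = (-3749 + 6084)*(1/4681) = 2335*(1/4681) = 2335/4681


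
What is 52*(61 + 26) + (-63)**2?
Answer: 8493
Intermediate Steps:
52*(61 + 26) + (-63)**2 = 52*87 + 3969 = 4524 + 3969 = 8493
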